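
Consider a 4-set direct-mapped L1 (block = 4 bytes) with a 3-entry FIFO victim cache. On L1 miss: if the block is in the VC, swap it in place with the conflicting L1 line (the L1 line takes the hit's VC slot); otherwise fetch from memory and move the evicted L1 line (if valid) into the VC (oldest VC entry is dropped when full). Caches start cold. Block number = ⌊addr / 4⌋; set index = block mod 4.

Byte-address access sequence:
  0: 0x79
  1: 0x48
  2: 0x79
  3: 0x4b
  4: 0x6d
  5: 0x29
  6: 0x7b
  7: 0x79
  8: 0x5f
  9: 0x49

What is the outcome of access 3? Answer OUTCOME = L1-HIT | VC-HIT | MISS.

#0 0x79→b30/s2 MISS; vc=[]
#1 0x48→b18/s2 MISS; vc=[30]
#2 0x79→b30/s2 VC-HIT; vc=[18]
#3 0x4b→b18/s2 VC-HIT; vc=[30]
#4 0x6d→b27/s3 MISS; vc=[30]
#5 0x29→b10/s2 MISS; vc=[30,18]
#6 0x7b→b30/s2 VC-HIT; vc=[10,18]
#7 0x79→b30/s2 L1-HIT; vc=[10,18]
#8 0x5f→b23/s3 MISS; vc=[10,18,27]
#9 0x49→b18/s2 VC-HIT; vc=[10,30,27]

OUTCOME = VC-HIT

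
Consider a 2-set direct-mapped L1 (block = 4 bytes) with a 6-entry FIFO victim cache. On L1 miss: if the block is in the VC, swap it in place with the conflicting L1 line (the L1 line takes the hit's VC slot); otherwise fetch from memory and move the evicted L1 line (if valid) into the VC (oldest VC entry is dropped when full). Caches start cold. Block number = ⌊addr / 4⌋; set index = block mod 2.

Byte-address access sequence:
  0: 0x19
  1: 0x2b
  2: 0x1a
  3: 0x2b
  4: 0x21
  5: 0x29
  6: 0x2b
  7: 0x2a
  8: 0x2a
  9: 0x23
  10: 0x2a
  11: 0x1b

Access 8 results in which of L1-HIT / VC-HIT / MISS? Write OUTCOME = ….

OUTCOME = L1-HIT

  [0] addr=0x19 blk=6 s=0: MISS | VC []
  [1] addr=0x2b blk=10 s=0: MISS | VC [6]
  [2] addr=0x1a blk=6 s=0: VC-HIT | VC [10]
  [3] addr=0x2b blk=10 s=0: VC-HIT | VC [6]
  [4] addr=0x21 blk=8 s=0: MISS | VC [6, 10]
  [5] addr=0x29 blk=10 s=0: VC-HIT | VC [6, 8]
  [6] addr=0x2b blk=10 s=0: L1-HIT | VC [6, 8]
  [7] addr=0x2a blk=10 s=0: L1-HIT | VC [6, 8]
  [8] addr=0x2a blk=10 s=0: L1-HIT | VC [6, 8]
  [9] addr=0x23 blk=8 s=0: VC-HIT | VC [6, 10]
  [10] addr=0x2a blk=10 s=0: VC-HIT | VC [6, 8]
  [11] addr=0x1b blk=6 s=0: VC-HIT | VC [10, 8]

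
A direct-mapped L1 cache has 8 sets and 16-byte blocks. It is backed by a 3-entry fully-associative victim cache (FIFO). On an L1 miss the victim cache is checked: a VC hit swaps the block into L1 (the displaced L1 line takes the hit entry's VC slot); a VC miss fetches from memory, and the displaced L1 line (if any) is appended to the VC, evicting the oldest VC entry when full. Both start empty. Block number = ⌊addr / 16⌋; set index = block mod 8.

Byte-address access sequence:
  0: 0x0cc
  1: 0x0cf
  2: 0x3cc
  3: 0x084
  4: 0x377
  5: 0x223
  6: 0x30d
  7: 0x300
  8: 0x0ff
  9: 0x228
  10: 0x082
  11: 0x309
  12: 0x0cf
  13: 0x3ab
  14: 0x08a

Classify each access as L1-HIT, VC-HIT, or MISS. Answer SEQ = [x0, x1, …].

  [0] addr=0xcc blk=12 s=4: MISS | VC []
  [1] addr=0xcf blk=12 s=4: L1-HIT | VC []
  [2] addr=0x3cc blk=60 s=4: MISS | VC [12]
  [3] addr=0x84 blk=8 s=0: MISS | VC [12]
  [4] addr=0x377 blk=55 s=7: MISS | VC [12]
  [5] addr=0x223 blk=34 s=2: MISS | VC [12]
  [6] addr=0x30d blk=48 s=0: MISS | VC [12, 8]
  [7] addr=0x300 blk=48 s=0: L1-HIT | VC [12, 8]
  [8] addr=0xff blk=15 s=7: MISS | VC [12, 8, 55]
  [9] addr=0x228 blk=34 s=2: L1-HIT | VC [12, 8, 55]
  [10] addr=0x82 blk=8 s=0: VC-HIT | VC [12, 48, 55]
  [11] addr=0x309 blk=48 s=0: VC-HIT | VC [12, 8, 55]
  [12] addr=0xcf blk=12 s=4: VC-HIT | VC [60, 8, 55]
  [13] addr=0x3ab blk=58 s=2: MISS | VC [8, 55, 34]
  [14] addr=0x8a blk=8 s=0: VC-HIT | VC [48, 55, 34]

SEQ = [MISS, L1-HIT, MISS, MISS, MISS, MISS, MISS, L1-HIT, MISS, L1-HIT, VC-HIT, VC-HIT, VC-HIT, MISS, VC-HIT]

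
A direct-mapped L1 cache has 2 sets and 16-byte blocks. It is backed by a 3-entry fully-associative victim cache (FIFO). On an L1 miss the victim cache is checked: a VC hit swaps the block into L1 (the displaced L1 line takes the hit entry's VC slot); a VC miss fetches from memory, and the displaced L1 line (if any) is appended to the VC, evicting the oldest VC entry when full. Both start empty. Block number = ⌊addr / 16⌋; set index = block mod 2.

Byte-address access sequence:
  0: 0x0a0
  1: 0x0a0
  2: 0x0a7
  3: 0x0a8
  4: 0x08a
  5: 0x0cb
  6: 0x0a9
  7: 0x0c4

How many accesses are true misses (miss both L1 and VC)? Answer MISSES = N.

MISSES = 3

  [0] addr=0xa0 blk=10 s=0: MISS | VC []
  [1] addr=0xa0 blk=10 s=0: L1-HIT | VC []
  [2] addr=0xa7 blk=10 s=0: L1-HIT | VC []
  [3] addr=0xa8 blk=10 s=0: L1-HIT | VC []
  [4] addr=0x8a blk=8 s=0: MISS | VC [10]
  [5] addr=0xcb blk=12 s=0: MISS | VC [10, 8]
  [6] addr=0xa9 blk=10 s=0: VC-HIT | VC [12, 8]
  [7] addr=0xc4 blk=12 s=0: VC-HIT | VC [10, 8]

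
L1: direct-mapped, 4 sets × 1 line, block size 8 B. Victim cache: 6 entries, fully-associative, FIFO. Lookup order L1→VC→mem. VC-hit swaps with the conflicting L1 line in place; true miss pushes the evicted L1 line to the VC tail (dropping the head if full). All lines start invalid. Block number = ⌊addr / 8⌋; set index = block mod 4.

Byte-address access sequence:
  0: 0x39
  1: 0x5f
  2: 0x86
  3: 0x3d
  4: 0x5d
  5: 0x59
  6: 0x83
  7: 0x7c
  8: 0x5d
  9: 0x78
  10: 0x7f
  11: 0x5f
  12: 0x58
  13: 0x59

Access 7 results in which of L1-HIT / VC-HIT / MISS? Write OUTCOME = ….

  [0] addr=0x39 blk=7 s=3: MISS | VC []
  [1] addr=0x5f blk=11 s=3: MISS | VC [7]
  [2] addr=0x86 blk=16 s=0: MISS | VC [7]
  [3] addr=0x3d blk=7 s=3: VC-HIT | VC [11]
  [4] addr=0x5d blk=11 s=3: VC-HIT | VC [7]
  [5] addr=0x59 blk=11 s=3: L1-HIT | VC [7]
  [6] addr=0x83 blk=16 s=0: L1-HIT | VC [7]
  [7] addr=0x7c blk=15 s=3: MISS | VC [7, 11]
  [8] addr=0x5d blk=11 s=3: VC-HIT | VC [7, 15]
  [9] addr=0x78 blk=15 s=3: VC-HIT | VC [7, 11]
  [10] addr=0x7f blk=15 s=3: L1-HIT | VC [7, 11]
  [11] addr=0x5f blk=11 s=3: VC-HIT | VC [7, 15]
  [12] addr=0x58 blk=11 s=3: L1-HIT | VC [7, 15]
  [13] addr=0x59 blk=11 s=3: L1-HIT | VC [7, 15]

OUTCOME = MISS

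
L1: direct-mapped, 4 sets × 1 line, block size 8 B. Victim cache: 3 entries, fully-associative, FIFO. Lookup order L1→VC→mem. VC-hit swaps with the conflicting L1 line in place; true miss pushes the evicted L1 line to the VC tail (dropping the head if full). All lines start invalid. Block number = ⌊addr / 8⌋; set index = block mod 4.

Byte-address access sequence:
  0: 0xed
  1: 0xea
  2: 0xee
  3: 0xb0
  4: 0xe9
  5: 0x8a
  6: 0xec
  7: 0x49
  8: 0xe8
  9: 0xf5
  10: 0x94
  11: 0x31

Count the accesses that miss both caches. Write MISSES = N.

MISSES = 7

#0 0xed→b29/s1 MISS; vc=[]
#1 0xea→b29/s1 L1-HIT; vc=[]
#2 0xee→b29/s1 L1-HIT; vc=[]
#3 0xb0→b22/s2 MISS; vc=[]
#4 0xe9→b29/s1 L1-HIT; vc=[]
#5 0x8a→b17/s1 MISS; vc=[29]
#6 0xec→b29/s1 VC-HIT; vc=[17]
#7 0x49→b9/s1 MISS; vc=[17,29]
#8 0xe8→b29/s1 VC-HIT; vc=[17,9]
#9 0xf5→b30/s2 MISS; vc=[17,9,22]
#10 0x94→b18/s2 MISS; vc=[9,22,30]
#11 0x31→b6/s2 MISS; vc=[22,30,18]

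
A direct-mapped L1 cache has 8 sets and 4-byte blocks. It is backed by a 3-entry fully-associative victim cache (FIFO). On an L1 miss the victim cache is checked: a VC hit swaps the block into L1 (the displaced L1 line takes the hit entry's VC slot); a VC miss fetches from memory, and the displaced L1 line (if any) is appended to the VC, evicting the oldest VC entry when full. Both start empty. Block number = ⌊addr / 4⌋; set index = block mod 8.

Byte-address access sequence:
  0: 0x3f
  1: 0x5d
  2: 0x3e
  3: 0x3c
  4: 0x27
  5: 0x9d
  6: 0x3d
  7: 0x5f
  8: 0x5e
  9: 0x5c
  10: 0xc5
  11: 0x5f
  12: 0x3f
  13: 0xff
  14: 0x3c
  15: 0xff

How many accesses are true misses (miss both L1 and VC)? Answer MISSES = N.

MISSES = 6

  [0] addr=0x3f blk=15 s=7: MISS | VC []
  [1] addr=0x5d blk=23 s=7: MISS | VC [15]
  [2] addr=0x3e blk=15 s=7: VC-HIT | VC [23]
  [3] addr=0x3c blk=15 s=7: L1-HIT | VC [23]
  [4] addr=0x27 blk=9 s=1: MISS | VC [23]
  [5] addr=0x9d blk=39 s=7: MISS | VC [23, 15]
  [6] addr=0x3d blk=15 s=7: VC-HIT | VC [23, 39]
  [7] addr=0x5f blk=23 s=7: VC-HIT | VC [15, 39]
  [8] addr=0x5e blk=23 s=7: L1-HIT | VC [15, 39]
  [9] addr=0x5c blk=23 s=7: L1-HIT | VC [15, 39]
  [10] addr=0xc5 blk=49 s=1: MISS | VC [15, 39, 9]
  [11] addr=0x5f blk=23 s=7: L1-HIT | VC [15, 39, 9]
  [12] addr=0x3f blk=15 s=7: VC-HIT | VC [23, 39, 9]
  [13] addr=0xff blk=63 s=7: MISS | VC [39, 9, 15]
  [14] addr=0x3c blk=15 s=7: VC-HIT | VC [39, 9, 63]
  [15] addr=0xff blk=63 s=7: VC-HIT | VC [39, 9, 15]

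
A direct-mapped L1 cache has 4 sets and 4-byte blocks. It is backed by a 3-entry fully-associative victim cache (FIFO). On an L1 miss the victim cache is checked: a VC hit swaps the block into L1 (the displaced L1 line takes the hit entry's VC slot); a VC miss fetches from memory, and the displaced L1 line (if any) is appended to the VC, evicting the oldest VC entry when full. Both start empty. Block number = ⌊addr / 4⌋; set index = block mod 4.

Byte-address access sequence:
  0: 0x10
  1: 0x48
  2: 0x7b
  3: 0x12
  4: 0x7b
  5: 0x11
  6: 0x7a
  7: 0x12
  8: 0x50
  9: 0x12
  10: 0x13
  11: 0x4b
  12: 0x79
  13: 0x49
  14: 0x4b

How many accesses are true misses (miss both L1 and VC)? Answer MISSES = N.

MISSES = 4

0: 0x10 (blk 4, set 0) → MISS  vc=[]
1: 0x48 (blk 18, set 2) → MISS  vc=[]
2: 0x7b (blk 30, set 2) → MISS  vc=[18]
3: 0x12 (blk 4, set 0) → L1-HIT  vc=[18]
4: 0x7b (blk 30, set 2) → L1-HIT  vc=[18]
5: 0x11 (blk 4, set 0) → L1-HIT  vc=[18]
6: 0x7a (blk 30, set 2) → L1-HIT  vc=[18]
7: 0x12 (blk 4, set 0) → L1-HIT  vc=[18]
8: 0x50 (blk 20, set 0) → MISS  vc=[18, 4]
9: 0x12 (blk 4, set 0) → VC-HIT  vc=[18, 20]
10: 0x13 (blk 4, set 0) → L1-HIT  vc=[18, 20]
11: 0x4b (blk 18, set 2) → VC-HIT  vc=[30, 20]
12: 0x79 (blk 30, set 2) → VC-HIT  vc=[18, 20]
13: 0x49 (blk 18, set 2) → VC-HIT  vc=[30, 20]
14: 0x4b (blk 18, set 2) → L1-HIT  vc=[30, 20]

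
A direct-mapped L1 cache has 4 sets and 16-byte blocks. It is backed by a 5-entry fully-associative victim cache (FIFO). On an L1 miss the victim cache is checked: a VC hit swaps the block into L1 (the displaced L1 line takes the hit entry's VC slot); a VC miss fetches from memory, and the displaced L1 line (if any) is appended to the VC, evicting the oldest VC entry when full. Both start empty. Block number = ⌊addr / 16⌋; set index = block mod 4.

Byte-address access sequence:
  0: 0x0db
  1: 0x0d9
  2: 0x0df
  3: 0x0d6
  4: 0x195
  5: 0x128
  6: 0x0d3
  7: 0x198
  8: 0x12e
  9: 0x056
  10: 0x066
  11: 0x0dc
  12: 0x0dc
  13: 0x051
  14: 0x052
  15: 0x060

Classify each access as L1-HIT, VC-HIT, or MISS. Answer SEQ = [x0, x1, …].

0: 0xdb (blk 13, set 1) → MISS  vc=[]
1: 0xd9 (blk 13, set 1) → L1-HIT  vc=[]
2: 0xdf (blk 13, set 1) → L1-HIT  vc=[]
3: 0xd6 (blk 13, set 1) → L1-HIT  vc=[]
4: 0x195 (blk 25, set 1) → MISS  vc=[13]
5: 0x128 (blk 18, set 2) → MISS  vc=[13]
6: 0xd3 (blk 13, set 1) → VC-HIT  vc=[25]
7: 0x198 (blk 25, set 1) → VC-HIT  vc=[13]
8: 0x12e (blk 18, set 2) → L1-HIT  vc=[13]
9: 0x56 (blk 5, set 1) → MISS  vc=[13, 25]
10: 0x66 (blk 6, set 2) → MISS  vc=[13, 25, 18]
11: 0xdc (blk 13, set 1) → VC-HIT  vc=[5, 25, 18]
12: 0xdc (blk 13, set 1) → L1-HIT  vc=[5, 25, 18]
13: 0x51 (blk 5, set 1) → VC-HIT  vc=[13, 25, 18]
14: 0x52 (blk 5, set 1) → L1-HIT  vc=[13, 25, 18]
15: 0x60 (blk 6, set 2) → L1-HIT  vc=[13, 25, 18]

SEQ = [MISS, L1-HIT, L1-HIT, L1-HIT, MISS, MISS, VC-HIT, VC-HIT, L1-HIT, MISS, MISS, VC-HIT, L1-HIT, VC-HIT, L1-HIT, L1-HIT]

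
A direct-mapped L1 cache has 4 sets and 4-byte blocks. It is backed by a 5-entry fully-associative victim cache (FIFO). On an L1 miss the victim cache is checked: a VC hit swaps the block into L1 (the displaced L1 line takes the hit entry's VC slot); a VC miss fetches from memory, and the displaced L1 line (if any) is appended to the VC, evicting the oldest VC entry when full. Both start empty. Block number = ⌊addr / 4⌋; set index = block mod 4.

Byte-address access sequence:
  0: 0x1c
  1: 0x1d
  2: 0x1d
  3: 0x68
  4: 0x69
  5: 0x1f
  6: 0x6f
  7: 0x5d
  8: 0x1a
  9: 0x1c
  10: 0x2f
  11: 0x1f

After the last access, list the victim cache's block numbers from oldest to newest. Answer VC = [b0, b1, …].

VC = [23, 27, 26, 11]

#0 0x1c→b7/s3 MISS; vc=[]
#1 0x1d→b7/s3 L1-HIT; vc=[]
#2 0x1d→b7/s3 L1-HIT; vc=[]
#3 0x68→b26/s2 MISS; vc=[]
#4 0x69→b26/s2 L1-HIT; vc=[]
#5 0x1f→b7/s3 L1-HIT; vc=[]
#6 0x6f→b27/s3 MISS; vc=[7]
#7 0x5d→b23/s3 MISS; vc=[7,27]
#8 0x1a→b6/s2 MISS; vc=[7,27,26]
#9 0x1c→b7/s3 VC-HIT; vc=[23,27,26]
#10 0x2f→b11/s3 MISS; vc=[23,27,26,7]
#11 0x1f→b7/s3 VC-HIT; vc=[23,27,26,11]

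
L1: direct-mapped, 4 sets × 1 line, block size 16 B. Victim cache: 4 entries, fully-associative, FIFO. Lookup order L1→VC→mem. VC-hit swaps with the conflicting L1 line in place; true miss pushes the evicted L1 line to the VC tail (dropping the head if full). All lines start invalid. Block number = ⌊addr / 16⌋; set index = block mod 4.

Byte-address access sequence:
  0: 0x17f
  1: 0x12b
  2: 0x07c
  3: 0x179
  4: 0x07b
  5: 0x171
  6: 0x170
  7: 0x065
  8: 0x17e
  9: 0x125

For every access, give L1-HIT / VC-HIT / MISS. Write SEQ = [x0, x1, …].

0: 0x17f (blk 23, set 3) → MISS  vc=[]
1: 0x12b (blk 18, set 2) → MISS  vc=[]
2: 0x7c (blk 7, set 3) → MISS  vc=[23]
3: 0x179 (blk 23, set 3) → VC-HIT  vc=[7]
4: 0x7b (blk 7, set 3) → VC-HIT  vc=[23]
5: 0x171 (blk 23, set 3) → VC-HIT  vc=[7]
6: 0x170 (blk 23, set 3) → L1-HIT  vc=[7]
7: 0x65 (blk 6, set 2) → MISS  vc=[7, 18]
8: 0x17e (blk 23, set 3) → L1-HIT  vc=[7, 18]
9: 0x125 (blk 18, set 2) → VC-HIT  vc=[7, 6]

SEQ = [MISS, MISS, MISS, VC-HIT, VC-HIT, VC-HIT, L1-HIT, MISS, L1-HIT, VC-HIT]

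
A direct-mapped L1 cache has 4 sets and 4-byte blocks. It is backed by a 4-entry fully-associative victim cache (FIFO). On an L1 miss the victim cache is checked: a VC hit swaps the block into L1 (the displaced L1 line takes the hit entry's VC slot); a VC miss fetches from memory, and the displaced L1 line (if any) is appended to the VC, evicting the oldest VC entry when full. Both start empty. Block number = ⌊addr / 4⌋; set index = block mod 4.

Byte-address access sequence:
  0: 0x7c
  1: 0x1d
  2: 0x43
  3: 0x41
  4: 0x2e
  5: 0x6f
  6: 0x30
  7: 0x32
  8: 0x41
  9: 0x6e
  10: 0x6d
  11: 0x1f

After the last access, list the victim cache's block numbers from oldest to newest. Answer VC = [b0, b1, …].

VC = [31, 27, 11, 12]

#0 0x7c→b31/s3 MISS; vc=[]
#1 0x1d→b7/s3 MISS; vc=[31]
#2 0x43→b16/s0 MISS; vc=[31]
#3 0x41→b16/s0 L1-HIT; vc=[31]
#4 0x2e→b11/s3 MISS; vc=[31,7]
#5 0x6f→b27/s3 MISS; vc=[31,7,11]
#6 0x30→b12/s0 MISS; vc=[31,7,11,16]
#7 0x32→b12/s0 L1-HIT; vc=[31,7,11,16]
#8 0x41→b16/s0 VC-HIT; vc=[31,7,11,12]
#9 0x6e→b27/s3 L1-HIT; vc=[31,7,11,12]
#10 0x6d→b27/s3 L1-HIT; vc=[31,7,11,12]
#11 0x1f→b7/s3 VC-HIT; vc=[31,27,11,12]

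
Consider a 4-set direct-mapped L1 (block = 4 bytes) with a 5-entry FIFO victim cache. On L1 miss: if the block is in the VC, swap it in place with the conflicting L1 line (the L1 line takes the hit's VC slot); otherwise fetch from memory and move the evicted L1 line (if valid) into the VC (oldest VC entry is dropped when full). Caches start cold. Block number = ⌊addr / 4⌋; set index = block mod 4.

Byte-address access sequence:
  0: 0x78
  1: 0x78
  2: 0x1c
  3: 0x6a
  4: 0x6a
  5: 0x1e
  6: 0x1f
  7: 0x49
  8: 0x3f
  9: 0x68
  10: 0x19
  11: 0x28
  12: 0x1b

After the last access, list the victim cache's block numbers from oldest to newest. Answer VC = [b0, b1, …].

VC = [30, 18, 7, 26, 10]

  [0] addr=0x78 blk=30 s=2: MISS | VC []
  [1] addr=0x78 blk=30 s=2: L1-HIT | VC []
  [2] addr=0x1c blk=7 s=3: MISS | VC []
  [3] addr=0x6a blk=26 s=2: MISS | VC [30]
  [4] addr=0x6a blk=26 s=2: L1-HIT | VC [30]
  [5] addr=0x1e blk=7 s=3: L1-HIT | VC [30]
  [6] addr=0x1f blk=7 s=3: L1-HIT | VC [30]
  [7] addr=0x49 blk=18 s=2: MISS | VC [30, 26]
  [8] addr=0x3f blk=15 s=3: MISS | VC [30, 26, 7]
  [9] addr=0x68 blk=26 s=2: VC-HIT | VC [30, 18, 7]
  [10] addr=0x19 blk=6 s=2: MISS | VC [30, 18, 7, 26]
  [11] addr=0x28 blk=10 s=2: MISS | VC [30, 18, 7, 26, 6]
  [12] addr=0x1b blk=6 s=2: VC-HIT | VC [30, 18, 7, 26, 10]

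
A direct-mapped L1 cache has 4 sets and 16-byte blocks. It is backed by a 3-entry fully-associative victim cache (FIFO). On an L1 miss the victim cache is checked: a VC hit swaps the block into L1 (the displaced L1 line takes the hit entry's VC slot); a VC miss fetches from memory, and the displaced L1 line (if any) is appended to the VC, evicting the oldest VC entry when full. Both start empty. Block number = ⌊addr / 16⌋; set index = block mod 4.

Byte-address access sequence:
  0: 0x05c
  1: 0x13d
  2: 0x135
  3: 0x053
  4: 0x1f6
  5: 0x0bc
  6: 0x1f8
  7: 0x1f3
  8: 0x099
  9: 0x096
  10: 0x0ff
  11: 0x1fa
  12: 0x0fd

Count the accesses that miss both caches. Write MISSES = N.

MISSES = 6

  [0] addr=0x5c blk=5 s=1: MISS | VC []
  [1] addr=0x13d blk=19 s=3: MISS | VC []
  [2] addr=0x135 blk=19 s=3: L1-HIT | VC []
  [3] addr=0x53 blk=5 s=1: L1-HIT | VC []
  [4] addr=0x1f6 blk=31 s=3: MISS | VC [19]
  [5] addr=0xbc blk=11 s=3: MISS | VC [19, 31]
  [6] addr=0x1f8 blk=31 s=3: VC-HIT | VC [19, 11]
  [7] addr=0x1f3 blk=31 s=3: L1-HIT | VC [19, 11]
  [8] addr=0x99 blk=9 s=1: MISS | VC [19, 11, 5]
  [9] addr=0x96 blk=9 s=1: L1-HIT | VC [19, 11, 5]
  [10] addr=0xff blk=15 s=3: MISS | VC [11, 5, 31]
  [11] addr=0x1fa blk=31 s=3: VC-HIT | VC [11, 5, 15]
  [12] addr=0xfd blk=15 s=3: VC-HIT | VC [11, 5, 31]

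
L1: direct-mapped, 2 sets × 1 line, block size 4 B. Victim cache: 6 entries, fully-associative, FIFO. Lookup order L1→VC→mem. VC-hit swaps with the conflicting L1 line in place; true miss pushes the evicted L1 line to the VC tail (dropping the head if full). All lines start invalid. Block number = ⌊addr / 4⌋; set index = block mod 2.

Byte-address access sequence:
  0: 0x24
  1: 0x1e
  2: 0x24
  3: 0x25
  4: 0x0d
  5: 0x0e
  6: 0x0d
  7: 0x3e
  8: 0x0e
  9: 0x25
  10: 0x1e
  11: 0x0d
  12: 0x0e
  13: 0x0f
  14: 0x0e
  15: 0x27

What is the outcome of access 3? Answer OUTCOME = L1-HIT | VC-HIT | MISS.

0: 0x24 (blk 9, set 1) → MISS  vc=[]
1: 0x1e (blk 7, set 1) → MISS  vc=[9]
2: 0x24 (blk 9, set 1) → VC-HIT  vc=[7]
3: 0x25 (blk 9, set 1) → L1-HIT  vc=[7]
4: 0xd (blk 3, set 1) → MISS  vc=[7, 9]
5: 0xe (blk 3, set 1) → L1-HIT  vc=[7, 9]
6: 0xd (blk 3, set 1) → L1-HIT  vc=[7, 9]
7: 0x3e (blk 15, set 1) → MISS  vc=[7, 9, 3]
8: 0xe (blk 3, set 1) → VC-HIT  vc=[7, 9, 15]
9: 0x25 (blk 9, set 1) → VC-HIT  vc=[7, 3, 15]
10: 0x1e (blk 7, set 1) → VC-HIT  vc=[9, 3, 15]
11: 0xd (blk 3, set 1) → VC-HIT  vc=[9, 7, 15]
12: 0xe (blk 3, set 1) → L1-HIT  vc=[9, 7, 15]
13: 0xf (blk 3, set 1) → L1-HIT  vc=[9, 7, 15]
14: 0xe (blk 3, set 1) → L1-HIT  vc=[9, 7, 15]
15: 0x27 (blk 9, set 1) → VC-HIT  vc=[3, 7, 15]

OUTCOME = L1-HIT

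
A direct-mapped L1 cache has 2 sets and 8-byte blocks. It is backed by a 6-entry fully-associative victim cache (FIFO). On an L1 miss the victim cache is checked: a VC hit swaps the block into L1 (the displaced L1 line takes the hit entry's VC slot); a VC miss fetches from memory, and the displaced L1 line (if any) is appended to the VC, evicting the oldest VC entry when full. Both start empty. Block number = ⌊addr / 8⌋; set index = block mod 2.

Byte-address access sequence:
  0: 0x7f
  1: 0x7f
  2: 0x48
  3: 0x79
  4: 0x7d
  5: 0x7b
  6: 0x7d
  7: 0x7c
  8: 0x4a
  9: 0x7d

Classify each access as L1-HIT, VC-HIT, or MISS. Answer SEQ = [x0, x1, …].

SEQ = [MISS, L1-HIT, MISS, VC-HIT, L1-HIT, L1-HIT, L1-HIT, L1-HIT, VC-HIT, VC-HIT]

0: 0x7f (blk 15, set 1) → MISS  vc=[]
1: 0x7f (blk 15, set 1) → L1-HIT  vc=[]
2: 0x48 (blk 9, set 1) → MISS  vc=[15]
3: 0x79 (blk 15, set 1) → VC-HIT  vc=[9]
4: 0x7d (blk 15, set 1) → L1-HIT  vc=[9]
5: 0x7b (blk 15, set 1) → L1-HIT  vc=[9]
6: 0x7d (blk 15, set 1) → L1-HIT  vc=[9]
7: 0x7c (blk 15, set 1) → L1-HIT  vc=[9]
8: 0x4a (blk 9, set 1) → VC-HIT  vc=[15]
9: 0x7d (blk 15, set 1) → VC-HIT  vc=[9]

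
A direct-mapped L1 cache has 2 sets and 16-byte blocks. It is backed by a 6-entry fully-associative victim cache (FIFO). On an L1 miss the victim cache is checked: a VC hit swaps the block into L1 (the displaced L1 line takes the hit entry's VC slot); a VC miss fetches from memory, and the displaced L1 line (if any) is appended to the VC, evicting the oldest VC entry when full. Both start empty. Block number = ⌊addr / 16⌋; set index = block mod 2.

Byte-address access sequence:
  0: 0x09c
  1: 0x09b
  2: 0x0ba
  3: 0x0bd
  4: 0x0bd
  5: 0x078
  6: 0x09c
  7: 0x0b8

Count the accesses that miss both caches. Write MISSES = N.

MISSES = 3

#0 0x9c→b9/s1 MISS; vc=[]
#1 0x9b→b9/s1 L1-HIT; vc=[]
#2 0xba→b11/s1 MISS; vc=[9]
#3 0xbd→b11/s1 L1-HIT; vc=[9]
#4 0xbd→b11/s1 L1-HIT; vc=[9]
#5 0x78→b7/s1 MISS; vc=[9,11]
#6 0x9c→b9/s1 VC-HIT; vc=[7,11]
#7 0xb8→b11/s1 VC-HIT; vc=[7,9]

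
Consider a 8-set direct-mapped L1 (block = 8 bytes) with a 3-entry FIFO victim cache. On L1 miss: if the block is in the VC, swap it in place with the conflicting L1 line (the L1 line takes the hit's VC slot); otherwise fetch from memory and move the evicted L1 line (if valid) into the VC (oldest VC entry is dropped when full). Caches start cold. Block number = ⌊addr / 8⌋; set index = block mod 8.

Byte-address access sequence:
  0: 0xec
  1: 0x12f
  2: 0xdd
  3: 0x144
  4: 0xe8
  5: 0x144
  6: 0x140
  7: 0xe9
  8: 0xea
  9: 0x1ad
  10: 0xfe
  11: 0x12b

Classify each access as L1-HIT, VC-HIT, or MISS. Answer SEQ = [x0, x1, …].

SEQ = [MISS, MISS, MISS, MISS, VC-HIT, L1-HIT, L1-HIT, L1-HIT, L1-HIT, MISS, MISS, VC-HIT]

  [0] addr=0xec blk=29 s=5: MISS | VC []
  [1] addr=0x12f blk=37 s=5: MISS | VC [29]
  [2] addr=0xdd blk=27 s=3: MISS | VC [29]
  [3] addr=0x144 blk=40 s=0: MISS | VC [29]
  [4] addr=0xe8 blk=29 s=5: VC-HIT | VC [37]
  [5] addr=0x144 blk=40 s=0: L1-HIT | VC [37]
  [6] addr=0x140 blk=40 s=0: L1-HIT | VC [37]
  [7] addr=0xe9 blk=29 s=5: L1-HIT | VC [37]
  [8] addr=0xea blk=29 s=5: L1-HIT | VC [37]
  [9] addr=0x1ad blk=53 s=5: MISS | VC [37, 29]
  [10] addr=0xfe blk=31 s=7: MISS | VC [37, 29]
  [11] addr=0x12b blk=37 s=5: VC-HIT | VC [53, 29]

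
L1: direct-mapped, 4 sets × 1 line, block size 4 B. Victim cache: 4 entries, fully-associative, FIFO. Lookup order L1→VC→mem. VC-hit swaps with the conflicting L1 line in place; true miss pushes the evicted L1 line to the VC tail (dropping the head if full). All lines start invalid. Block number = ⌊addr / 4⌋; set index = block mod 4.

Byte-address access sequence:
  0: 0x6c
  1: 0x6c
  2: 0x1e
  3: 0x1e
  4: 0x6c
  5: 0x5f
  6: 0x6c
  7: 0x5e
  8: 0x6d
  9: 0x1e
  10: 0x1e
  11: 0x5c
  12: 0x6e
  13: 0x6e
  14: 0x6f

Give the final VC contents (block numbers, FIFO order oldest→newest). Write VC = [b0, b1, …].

VC = [23, 7]

0: 0x6c (blk 27, set 3) → MISS  vc=[]
1: 0x6c (blk 27, set 3) → L1-HIT  vc=[]
2: 0x1e (blk 7, set 3) → MISS  vc=[27]
3: 0x1e (blk 7, set 3) → L1-HIT  vc=[27]
4: 0x6c (blk 27, set 3) → VC-HIT  vc=[7]
5: 0x5f (blk 23, set 3) → MISS  vc=[7, 27]
6: 0x6c (blk 27, set 3) → VC-HIT  vc=[7, 23]
7: 0x5e (blk 23, set 3) → VC-HIT  vc=[7, 27]
8: 0x6d (blk 27, set 3) → VC-HIT  vc=[7, 23]
9: 0x1e (blk 7, set 3) → VC-HIT  vc=[27, 23]
10: 0x1e (blk 7, set 3) → L1-HIT  vc=[27, 23]
11: 0x5c (blk 23, set 3) → VC-HIT  vc=[27, 7]
12: 0x6e (blk 27, set 3) → VC-HIT  vc=[23, 7]
13: 0x6e (blk 27, set 3) → L1-HIT  vc=[23, 7]
14: 0x6f (blk 27, set 3) → L1-HIT  vc=[23, 7]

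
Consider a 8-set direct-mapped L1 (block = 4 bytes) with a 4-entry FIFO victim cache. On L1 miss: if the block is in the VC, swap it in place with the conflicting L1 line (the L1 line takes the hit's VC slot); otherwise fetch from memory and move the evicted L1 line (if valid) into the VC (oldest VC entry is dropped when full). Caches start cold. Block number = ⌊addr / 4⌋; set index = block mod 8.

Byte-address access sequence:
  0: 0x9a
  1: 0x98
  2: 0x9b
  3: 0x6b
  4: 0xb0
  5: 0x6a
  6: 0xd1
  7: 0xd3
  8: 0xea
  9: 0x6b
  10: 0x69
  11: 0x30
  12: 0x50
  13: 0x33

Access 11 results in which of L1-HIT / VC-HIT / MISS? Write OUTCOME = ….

  [0] addr=0x9a blk=38 s=6: MISS | VC []
  [1] addr=0x98 blk=38 s=6: L1-HIT | VC []
  [2] addr=0x9b blk=38 s=6: L1-HIT | VC []
  [3] addr=0x6b blk=26 s=2: MISS | VC []
  [4] addr=0xb0 blk=44 s=4: MISS | VC []
  [5] addr=0x6a blk=26 s=2: L1-HIT | VC []
  [6] addr=0xd1 blk=52 s=4: MISS | VC [44]
  [7] addr=0xd3 blk=52 s=4: L1-HIT | VC [44]
  [8] addr=0xea blk=58 s=2: MISS | VC [44, 26]
  [9] addr=0x6b blk=26 s=2: VC-HIT | VC [44, 58]
  [10] addr=0x69 blk=26 s=2: L1-HIT | VC [44, 58]
  [11] addr=0x30 blk=12 s=4: MISS | VC [44, 58, 52]
  [12] addr=0x50 blk=20 s=4: MISS | VC [44, 58, 52, 12]
  [13] addr=0x33 blk=12 s=4: VC-HIT | VC [44, 58, 52, 20]

OUTCOME = MISS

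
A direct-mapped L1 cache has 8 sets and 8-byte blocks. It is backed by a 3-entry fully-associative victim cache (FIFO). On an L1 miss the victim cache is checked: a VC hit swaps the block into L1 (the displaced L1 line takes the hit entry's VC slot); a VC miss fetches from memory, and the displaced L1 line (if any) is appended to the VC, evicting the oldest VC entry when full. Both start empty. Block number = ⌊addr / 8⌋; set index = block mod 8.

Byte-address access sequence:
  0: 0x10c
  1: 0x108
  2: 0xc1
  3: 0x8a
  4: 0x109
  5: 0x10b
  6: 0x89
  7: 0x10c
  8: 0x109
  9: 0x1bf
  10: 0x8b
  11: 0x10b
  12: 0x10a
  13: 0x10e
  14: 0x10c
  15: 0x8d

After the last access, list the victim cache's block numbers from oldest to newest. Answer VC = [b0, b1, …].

0: 0x10c (blk 33, set 1) → MISS  vc=[]
1: 0x108 (blk 33, set 1) → L1-HIT  vc=[]
2: 0xc1 (blk 24, set 0) → MISS  vc=[]
3: 0x8a (blk 17, set 1) → MISS  vc=[33]
4: 0x109 (blk 33, set 1) → VC-HIT  vc=[17]
5: 0x10b (blk 33, set 1) → L1-HIT  vc=[17]
6: 0x89 (blk 17, set 1) → VC-HIT  vc=[33]
7: 0x10c (blk 33, set 1) → VC-HIT  vc=[17]
8: 0x109 (blk 33, set 1) → L1-HIT  vc=[17]
9: 0x1bf (blk 55, set 7) → MISS  vc=[17]
10: 0x8b (blk 17, set 1) → VC-HIT  vc=[33]
11: 0x10b (blk 33, set 1) → VC-HIT  vc=[17]
12: 0x10a (blk 33, set 1) → L1-HIT  vc=[17]
13: 0x10e (blk 33, set 1) → L1-HIT  vc=[17]
14: 0x10c (blk 33, set 1) → L1-HIT  vc=[17]
15: 0x8d (blk 17, set 1) → VC-HIT  vc=[33]

VC = [33]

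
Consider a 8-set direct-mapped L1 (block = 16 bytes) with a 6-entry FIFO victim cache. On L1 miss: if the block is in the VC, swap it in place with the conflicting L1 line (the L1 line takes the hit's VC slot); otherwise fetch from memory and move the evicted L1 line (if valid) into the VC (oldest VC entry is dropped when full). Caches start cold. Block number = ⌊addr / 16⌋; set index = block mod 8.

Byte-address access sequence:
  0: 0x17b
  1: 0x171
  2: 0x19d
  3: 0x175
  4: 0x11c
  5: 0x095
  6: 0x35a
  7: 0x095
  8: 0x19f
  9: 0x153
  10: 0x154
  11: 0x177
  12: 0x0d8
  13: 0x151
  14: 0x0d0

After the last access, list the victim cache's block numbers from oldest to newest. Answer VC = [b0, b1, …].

VC = [9, 17, 53, 21]

  [0] addr=0x17b blk=23 s=7: MISS | VC []
  [1] addr=0x171 blk=23 s=7: L1-HIT | VC []
  [2] addr=0x19d blk=25 s=1: MISS | VC []
  [3] addr=0x175 blk=23 s=7: L1-HIT | VC []
  [4] addr=0x11c blk=17 s=1: MISS | VC [25]
  [5] addr=0x95 blk=9 s=1: MISS | VC [25, 17]
  [6] addr=0x35a blk=53 s=5: MISS | VC [25, 17]
  [7] addr=0x95 blk=9 s=1: L1-HIT | VC [25, 17]
  [8] addr=0x19f blk=25 s=1: VC-HIT | VC [9, 17]
  [9] addr=0x153 blk=21 s=5: MISS | VC [9, 17, 53]
  [10] addr=0x154 blk=21 s=5: L1-HIT | VC [9, 17, 53]
  [11] addr=0x177 blk=23 s=7: L1-HIT | VC [9, 17, 53]
  [12] addr=0xd8 blk=13 s=5: MISS | VC [9, 17, 53, 21]
  [13] addr=0x151 blk=21 s=5: VC-HIT | VC [9, 17, 53, 13]
  [14] addr=0xd0 blk=13 s=5: VC-HIT | VC [9, 17, 53, 21]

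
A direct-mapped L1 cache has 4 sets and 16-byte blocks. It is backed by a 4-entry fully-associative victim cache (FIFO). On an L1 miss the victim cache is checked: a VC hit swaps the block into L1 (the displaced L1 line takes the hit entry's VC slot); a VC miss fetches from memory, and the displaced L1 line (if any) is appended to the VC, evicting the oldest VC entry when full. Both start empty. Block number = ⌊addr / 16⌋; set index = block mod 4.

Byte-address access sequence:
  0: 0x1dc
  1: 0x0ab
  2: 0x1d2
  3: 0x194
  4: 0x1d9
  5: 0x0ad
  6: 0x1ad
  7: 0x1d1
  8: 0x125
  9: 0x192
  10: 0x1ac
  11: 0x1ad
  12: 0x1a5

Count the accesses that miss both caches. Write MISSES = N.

MISSES = 5

  [0] addr=0x1dc blk=29 s=1: MISS | VC []
  [1] addr=0xab blk=10 s=2: MISS | VC []
  [2] addr=0x1d2 blk=29 s=1: L1-HIT | VC []
  [3] addr=0x194 blk=25 s=1: MISS | VC [29]
  [4] addr=0x1d9 blk=29 s=1: VC-HIT | VC [25]
  [5] addr=0xad blk=10 s=2: L1-HIT | VC [25]
  [6] addr=0x1ad blk=26 s=2: MISS | VC [25, 10]
  [7] addr=0x1d1 blk=29 s=1: L1-HIT | VC [25, 10]
  [8] addr=0x125 blk=18 s=2: MISS | VC [25, 10, 26]
  [9] addr=0x192 blk=25 s=1: VC-HIT | VC [29, 10, 26]
  [10] addr=0x1ac blk=26 s=2: VC-HIT | VC [29, 10, 18]
  [11] addr=0x1ad blk=26 s=2: L1-HIT | VC [29, 10, 18]
  [12] addr=0x1a5 blk=26 s=2: L1-HIT | VC [29, 10, 18]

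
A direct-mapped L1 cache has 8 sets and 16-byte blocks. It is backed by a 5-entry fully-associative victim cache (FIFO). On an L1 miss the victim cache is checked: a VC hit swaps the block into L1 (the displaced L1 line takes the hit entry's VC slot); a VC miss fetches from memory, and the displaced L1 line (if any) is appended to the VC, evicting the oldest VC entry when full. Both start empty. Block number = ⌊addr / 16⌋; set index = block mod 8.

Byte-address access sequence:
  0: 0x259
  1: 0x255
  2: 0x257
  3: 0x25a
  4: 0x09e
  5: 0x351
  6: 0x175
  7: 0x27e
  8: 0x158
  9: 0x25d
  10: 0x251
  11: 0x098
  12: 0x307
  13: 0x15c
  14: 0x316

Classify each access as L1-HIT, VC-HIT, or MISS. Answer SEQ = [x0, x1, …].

SEQ = [MISS, L1-HIT, L1-HIT, L1-HIT, MISS, MISS, MISS, MISS, MISS, VC-HIT, L1-HIT, L1-HIT, MISS, VC-HIT, MISS]

  [0] addr=0x259 blk=37 s=5: MISS | VC []
  [1] addr=0x255 blk=37 s=5: L1-HIT | VC []
  [2] addr=0x257 blk=37 s=5: L1-HIT | VC []
  [3] addr=0x25a blk=37 s=5: L1-HIT | VC []
  [4] addr=0x9e blk=9 s=1: MISS | VC []
  [5] addr=0x351 blk=53 s=5: MISS | VC [37]
  [6] addr=0x175 blk=23 s=7: MISS | VC [37]
  [7] addr=0x27e blk=39 s=7: MISS | VC [37, 23]
  [8] addr=0x158 blk=21 s=5: MISS | VC [37, 23, 53]
  [9] addr=0x25d blk=37 s=5: VC-HIT | VC [21, 23, 53]
  [10] addr=0x251 blk=37 s=5: L1-HIT | VC [21, 23, 53]
  [11] addr=0x98 blk=9 s=1: L1-HIT | VC [21, 23, 53]
  [12] addr=0x307 blk=48 s=0: MISS | VC [21, 23, 53]
  [13] addr=0x15c blk=21 s=5: VC-HIT | VC [37, 23, 53]
  [14] addr=0x316 blk=49 s=1: MISS | VC [37, 23, 53, 9]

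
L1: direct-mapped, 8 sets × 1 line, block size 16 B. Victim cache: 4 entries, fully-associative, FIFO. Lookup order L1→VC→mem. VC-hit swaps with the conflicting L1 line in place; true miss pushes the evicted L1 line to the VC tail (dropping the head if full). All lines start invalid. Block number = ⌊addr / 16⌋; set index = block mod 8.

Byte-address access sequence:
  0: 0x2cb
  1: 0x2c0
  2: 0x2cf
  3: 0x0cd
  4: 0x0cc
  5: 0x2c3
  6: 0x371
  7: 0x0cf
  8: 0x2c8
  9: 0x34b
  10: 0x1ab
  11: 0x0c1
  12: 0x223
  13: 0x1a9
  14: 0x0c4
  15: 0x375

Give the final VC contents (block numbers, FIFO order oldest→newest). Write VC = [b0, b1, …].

VC = [52, 44, 34]

#0 0x2cb→b44/s4 MISS; vc=[]
#1 0x2c0→b44/s4 L1-HIT; vc=[]
#2 0x2cf→b44/s4 L1-HIT; vc=[]
#3 0xcd→b12/s4 MISS; vc=[44]
#4 0xcc→b12/s4 L1-HIT; vc=[44]
#5 0x2c3→b44/s4 VC-HIT; vc=[12]
#6 0x371→b55/s7 MISS; vc=[12]
#7 0xcf→b12/s4 VC-HIT; vc=[44]
#8 0x2c8→b44/s4 VC-HIT; vc=[12]
#9 0x34b→b52/s4 MISS; vc=[12,44]
#10 0x1ab→b26/s2 MISS; vc=[12,44]
#11 0xc1→b12/s4 VC-HIT; vc=[52,44]
#12 0x223→b34/s2 MISS; vc=[52,44,26]
#13 0x1a9→b26/s2 VC-HIT; vc=[52,44,34]
#14 0xc4→b12/s4 L1-HIT; vc=[52,44,34]
#15 0x375→b55/s7 L1-HIT; vc=[52,44,34]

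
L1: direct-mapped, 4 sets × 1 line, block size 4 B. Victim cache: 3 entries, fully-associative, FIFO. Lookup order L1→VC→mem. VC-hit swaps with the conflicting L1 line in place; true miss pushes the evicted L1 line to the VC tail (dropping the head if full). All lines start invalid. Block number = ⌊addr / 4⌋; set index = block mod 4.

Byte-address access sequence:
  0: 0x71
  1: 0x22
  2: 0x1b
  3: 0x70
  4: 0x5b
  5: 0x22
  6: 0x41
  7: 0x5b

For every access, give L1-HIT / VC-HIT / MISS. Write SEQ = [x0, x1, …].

SEQ = [MISS, MISS, MISS, VC-HIT, MISS, VC-HIT, MISS, L1-HIT]

  [0] addr=0x71 blk=28 s=0: MISS | VC []
  [1] addr=0x22 blk=8 s=0: MISS | VC [28]
  [2] addr=0x1b blk=6 s=2: MISS | VC [28]
  [3] addr=0x70 blk=28 s=0: VC-HIT | VC [8]
  [4] addr=0x5b blk=22 s=2: MISS | VC [8, 6]
  [5] addr=0x22 blk=8 s=0: VC-HIT | VC [28, 6]
  [6] addr=0x41 blk=16 s=0: MISS | VC [28, 6, 8]
  [7] addr=0x5b blk=22 s=2: L1-HIT | VC [28, 6, 8]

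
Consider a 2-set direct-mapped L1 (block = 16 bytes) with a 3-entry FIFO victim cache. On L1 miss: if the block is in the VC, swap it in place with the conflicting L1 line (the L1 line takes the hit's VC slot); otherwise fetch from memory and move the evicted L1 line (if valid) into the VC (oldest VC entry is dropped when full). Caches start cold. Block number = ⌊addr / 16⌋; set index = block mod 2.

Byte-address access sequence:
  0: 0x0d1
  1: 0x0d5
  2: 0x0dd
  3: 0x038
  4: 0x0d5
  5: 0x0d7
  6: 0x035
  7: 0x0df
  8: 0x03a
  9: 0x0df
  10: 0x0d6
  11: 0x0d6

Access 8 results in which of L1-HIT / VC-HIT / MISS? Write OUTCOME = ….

OUTCOME = VC-HIT

  [0] addr=0xd1 blk=13 s=1: MISS | VC []
  [1] addr=0xd5 blk=13 s=1: L1-HIT | VC []
  [2] addr=0xdd blk=13 s=1: L1-HIT | VC []
  [3] addr=0x38 blk=3 s=1: MISS | VC [13]
  [4] addr=0xd5 blk=13 s=1: VC-HIT | VC [3]
  [5] addr=0xd7 blk=13 s=1: L1-HIT | VC [3]
  [6] addr=0x35 blk=3 s=1: VC-HIT | VC [13]
  [7] addr=0xdf blk=13 s=1: VC-HIT | VC [3]
  [8] addr=0x3a blk=3 s=1: VC-HIT | VC [13]
  [9] addr=0xdf blk=13 s=1: VC-HIT | VC [3]
  [10] addr=0xd6 blk=13 s=1: L1-HIT | VC [3]
  [11] addr=0xd6 blk=13 s=1: L1-HIT | VC [3]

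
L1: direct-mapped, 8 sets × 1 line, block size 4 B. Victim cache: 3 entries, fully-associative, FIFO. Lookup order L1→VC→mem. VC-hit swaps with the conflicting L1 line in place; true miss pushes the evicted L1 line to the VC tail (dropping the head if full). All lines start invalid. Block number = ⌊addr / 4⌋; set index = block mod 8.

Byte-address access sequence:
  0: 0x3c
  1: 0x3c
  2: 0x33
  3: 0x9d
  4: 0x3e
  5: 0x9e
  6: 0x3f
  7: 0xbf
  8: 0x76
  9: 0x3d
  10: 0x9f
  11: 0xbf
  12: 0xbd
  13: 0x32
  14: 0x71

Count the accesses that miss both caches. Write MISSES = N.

0: 0x3c (blk 15, set 7) → MISS  vc=[]
1: 0x3c (blk 15, set 7) → L1-HIT  vc=[]
2: 0x33 (blk 12, set 4) → MISS  vc=[]
3: 0x9d (blk 39, set 7) → MISS  vc=[15]
4: 0x3e (blk 15, set 7) → VC-HIT  vc=[39]
5: 0x9e (blk 39, set 7) → VC-HIT  vc=[15]
6: 0x3f (blk 15, set 7) → VC-HIT  vc=[39]
7: 0xbf (blk 47, set 7) → MISS  vc=[39, 15]
8: 0x76 (blk 29, set 5) → MISS  vc=[39, 15]
9: 0x3d (blk 15, set 7) → VC-HIT  vc=[39, 47]
10: 0x9f (blk 39, set 7) → VC-HIT  vc=[15, 47]
11: 0xbf (blk 47, set 7) → VC-HIT  vc=[15, 39]
12: 0xbd (blk 47, set 7) → L1-HIT  vc=[15, 39]
13: 0x32 (blk 12, set 4) → L1-HIT  vc=[15, 39]
14: 0x71 (blk 28, set 4) → MISS  vc=[15, 39, 12]

MISSES = 6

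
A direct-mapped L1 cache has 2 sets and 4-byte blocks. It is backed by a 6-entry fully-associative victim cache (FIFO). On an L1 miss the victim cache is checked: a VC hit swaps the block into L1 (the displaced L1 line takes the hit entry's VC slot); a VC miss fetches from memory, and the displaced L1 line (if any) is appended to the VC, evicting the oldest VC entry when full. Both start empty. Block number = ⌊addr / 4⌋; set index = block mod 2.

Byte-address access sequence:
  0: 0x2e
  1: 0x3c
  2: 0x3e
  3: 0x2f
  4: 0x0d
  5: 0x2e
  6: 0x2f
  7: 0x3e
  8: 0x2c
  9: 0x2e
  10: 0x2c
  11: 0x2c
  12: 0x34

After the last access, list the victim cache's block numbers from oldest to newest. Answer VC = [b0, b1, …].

VC = [15, 3, 11]

0: 0x2e (blk 11, set 1) → MISS  vc=[]
1: 0x3c (blk 15, set 1) → MISS  vc=[11]
2: 0x3e (blk 15, set 1) → L1-HIT  vc=[11]
3: 0x2f (blk 11, set 1) → VC-HIT  vc=[15]
4: 0xd (blk 3, set 1) → MISS  vc=[15, 11]
5: 0x2e (blk 11, set 1) → VC-HIT  vc=[15, 3]
6: 0x2f (blk 11, set 1) → L1-HIT  vc=[15, 3]
7: 0x3e (blk 15, set 1) → VC-HIT  vc=[11, 3]
8: 0x2c (blk 11, set 1) → VC-HIT  vc=[15, 3]
9: 0x2e (blk 11, set 1) → L1-HIT  vc=[15, 3]
10: 0x2c (blk 11, set 1) → L1-HIT  vc=[15, 3]
11: 0x2c (blk 11, set 1) → L1-HIT  vc=[15, 3]
12: 0x34 (blk 13, set 1) → MISS  vc=[15, 3, 11]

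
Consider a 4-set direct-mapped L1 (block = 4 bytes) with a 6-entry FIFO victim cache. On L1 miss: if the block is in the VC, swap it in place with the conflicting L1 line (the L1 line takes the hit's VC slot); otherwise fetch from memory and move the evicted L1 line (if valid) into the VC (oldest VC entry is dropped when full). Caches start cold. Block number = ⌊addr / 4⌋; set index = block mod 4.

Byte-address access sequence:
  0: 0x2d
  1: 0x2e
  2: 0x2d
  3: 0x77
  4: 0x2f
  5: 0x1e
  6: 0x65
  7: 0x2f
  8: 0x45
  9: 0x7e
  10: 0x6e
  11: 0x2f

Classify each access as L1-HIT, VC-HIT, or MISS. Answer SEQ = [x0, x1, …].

0: 0x2d (blk 11, set 3) → MISS  vc=[]
1: 0x2e (blk 11, set 3) → L1-HIT  vc=[]
2: 0x2d (blk 11, set 3) → L1-HIT  vc=[]
3: 0x77 (blk 29, set 1) → MISS  vc=[]
4: 0x2f (blk 11, set 3) → L1-HIT  vc=[]
5: 0x1e (blk 7, set 3) → MISS  vc=[11]
6: 0x65 (blk 25, set 1) → MISS  vc=[11, 29]
7: 0x2f (blk 11, set 3) → VC-HIT  vc=[7, 29]
8: 0x45 (blk 17, set 1) → MISS  vc=[7, 29, 25]
9: 0x7e (blk 31, set 3) → MISS  vc=[7, 29, 25, 11]
10: 0x6e (blk 27, set 3) → MISS  vc=[7, 29, 25, 11, 31]
11: 0x2f (blk 11, set 3) → VC-HIT  vc=[7, 29, 25, 27, 31]

SEQ = [MISS, L1-HIT, L1-HIT, MISS, L1-HIT, MISS, MISS, VC-HIT, MISS, MISS, MISS, VC-HIT]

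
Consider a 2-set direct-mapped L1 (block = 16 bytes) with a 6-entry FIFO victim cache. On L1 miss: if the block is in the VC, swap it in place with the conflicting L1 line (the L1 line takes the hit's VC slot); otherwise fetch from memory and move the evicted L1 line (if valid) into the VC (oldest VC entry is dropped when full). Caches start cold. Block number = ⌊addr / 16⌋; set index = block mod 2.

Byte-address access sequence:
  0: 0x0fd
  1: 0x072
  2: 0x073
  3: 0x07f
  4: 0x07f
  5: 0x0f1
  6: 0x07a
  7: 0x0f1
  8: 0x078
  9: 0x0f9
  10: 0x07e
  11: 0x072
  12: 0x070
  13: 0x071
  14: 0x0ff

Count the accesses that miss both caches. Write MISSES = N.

MISSES = 2

0: 0xfd (blk 15, set 1) → MISS  vc=[]
1: 0x72 (blk 7, set 1) → MISS  vc=[15]
2: 0x73 (blk 7, set 1) → L1-HIT  vc=[15]
3: 0x7f (blk 7, set 1) → L1-HIT  vc=[15]
4: 0x7f (blk 7, set 1) → L1-HIT  vc=[15]
5: 0xf1 (blk 15, set 1) → VC-HIT  vc=[7]
6: 0x7a (blk 7, set 1) → VC-HIT  vc=[15]
7: 0xf1 (blk 15, set 1) → VC-HIT  vc=[7]
8: 0x78 (blk 7, set 1) → VC-HIT  vc=[15]
9: 0xf9 (blk 15, set 1) → VC-HIT  vc=[7]
10: 0x7e (blk 7, set 1) → VC-HIT  vc=[15]
11: 0x72 (blk 7, set 1) → L1-HIT  vc=[15]
12: 0x70 (blk 7, set 1) → L1-HIT  vc=[15]
13: 0x71 (blk 7, set 1) → L1-HIT  vc=[15]
14: 0xff (blk 15, set 1) → VC-HIT  vc=[7]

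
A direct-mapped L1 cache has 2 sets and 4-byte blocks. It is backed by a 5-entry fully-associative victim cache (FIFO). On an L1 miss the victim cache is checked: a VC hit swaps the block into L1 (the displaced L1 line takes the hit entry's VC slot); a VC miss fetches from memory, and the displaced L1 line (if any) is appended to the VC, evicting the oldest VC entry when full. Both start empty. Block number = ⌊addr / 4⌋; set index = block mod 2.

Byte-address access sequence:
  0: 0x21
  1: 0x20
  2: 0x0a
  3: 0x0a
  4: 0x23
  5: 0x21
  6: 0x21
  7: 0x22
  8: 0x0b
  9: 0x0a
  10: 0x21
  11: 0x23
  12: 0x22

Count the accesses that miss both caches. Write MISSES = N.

MISSES = 2

  [0] addr=0x21 blk=8 s=0: MISS | VC []
  [1] addr=0x20 blk=8 s=0: L1-HIT | VC []
  [2] addr=0xa blk=2 s=0: MISS | VC [8]
  [3] addr=0xa blk=2 s=0: L1-HIT | VC [8]
  [4] addr=0x23 blk=8 s=0: VC-HIT | VC [2]
  [5] addr=0x21 blk=8 s=0: L1-HIT | VC [2]
  [6] addr=0x21 blk=8 s=0: L1-HIT | VC [2]
  [7] addr=0x22 blk=8 s=0: L1-HIT | VC [2]
  [8] addr=0xb blk=2 s=0: VC-HIT | VC [8]
  [9] addr=0xa blk=2 s=0: L1-HIT | VC [8]
  [10] addr=0x21 blk=8 s=0: VC-HIT | VC [2]
  [11] addr=0x23 blk=8 s=0: L1-HIT | VC [2]
  [12] addr=0x22 blk=8 s=0: L1-HIT | VC [2]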